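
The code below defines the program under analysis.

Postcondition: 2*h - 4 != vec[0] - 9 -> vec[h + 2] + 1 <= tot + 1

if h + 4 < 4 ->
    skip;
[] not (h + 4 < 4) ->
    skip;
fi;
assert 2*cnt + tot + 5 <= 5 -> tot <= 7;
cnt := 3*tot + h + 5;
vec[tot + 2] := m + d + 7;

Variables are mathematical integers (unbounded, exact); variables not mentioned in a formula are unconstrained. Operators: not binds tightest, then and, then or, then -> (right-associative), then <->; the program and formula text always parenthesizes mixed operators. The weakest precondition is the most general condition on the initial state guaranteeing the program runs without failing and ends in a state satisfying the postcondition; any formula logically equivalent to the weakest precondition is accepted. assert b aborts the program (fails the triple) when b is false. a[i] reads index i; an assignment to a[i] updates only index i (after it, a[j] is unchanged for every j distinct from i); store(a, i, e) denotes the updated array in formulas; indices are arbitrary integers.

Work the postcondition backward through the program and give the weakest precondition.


Working backward. After the program, the postcondition 2*h - 4 != vec[0] - 9 -> vec[h + 2] + 1 <= tot + 1 must hold; in canonical form it is 2*h != vec[0] - 5 -> vec[h + 2] <= tot.
Before vec[tot + 2] := m + d + 7: 2*h != store(vec, tot + 2, d + m + 7)[0] - 5 -> store(vec, tot + 2, d + m + 7)[h + 2] <= tot
Before cnt := 3*tot + h + 5: 2*h != store(vec, tot + 2, d + m + 7)[0] - 5 -> store(vec, tot + 2, d + m + 7)[h + 2] <= tot
Before assert 2*cnt + tot + 5 <= 5 -> tot <= 7: (2*cnt + tot <= 0 -> tot <= 7) and (2*h != store(vec, tot + 2, d + m + 7)[0] - 5 -> store(vec, tot + 2, d + m + 7)[h + 2] <= tot)
Then branch requires (2*cnt + tot <= 0 -> tot <= 7) and (2*h != store(vec, tot + 2, d + m + 7)[0] - 5 -> store(vec, tot + 2, d + m + 7)[h + 2] <= tot); else branch requires (2*cnt + tot <= 0 -> tot <= 7) and (2*h != store(vec, tot + 2, d + m + 7)[0] - 5 -> store(vec, tot + 2, d + m + 7)[h + 2] <= tot).
Before the if: (h < 0 -> ((2*cnt + tot <= 0 -> tot <= 7) and (2*h != store(vec, tot + 2, d + m + 7)[0] - 5 -> store(vec, tot + 2, d + m + 7)[h + 2] <= tot))) and ((not (h < 0)) -> ((2*cnt + tot <= 0 -> tot <= 7) and (2*h != store(vec, tot + 2, d + m + 7)[0] - 5 -> store(vec, tot + 2, d + m + 7)[h + 2] <= tot)))
Answer: WP = (h < 0 -> ((2*cnt + tot <= 0 -> tot <= 7) and (2*h != store(vec, tot + 2, d + m + 7)[0] - 5 -> store(vec, tot + 2, d + m + 7)[h + 2] <= tot))) and ((not (h < 0)) -> ((2*cnt + tot <= 0 -> tot <= 7) and (2*h != store(vec, tot + 2, d + m + 7)[0] - 5 -> store(vec, tot + 2, d + m + 7)[h + 2] <= tot)))


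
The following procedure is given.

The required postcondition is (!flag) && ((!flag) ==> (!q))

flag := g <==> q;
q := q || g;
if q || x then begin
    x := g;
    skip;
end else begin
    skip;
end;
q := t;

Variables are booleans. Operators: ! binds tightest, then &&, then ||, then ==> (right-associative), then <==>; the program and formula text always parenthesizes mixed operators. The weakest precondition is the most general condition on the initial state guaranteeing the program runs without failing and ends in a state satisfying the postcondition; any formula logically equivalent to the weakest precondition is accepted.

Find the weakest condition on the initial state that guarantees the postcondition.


Working backward. After the program, (!flag) && ((!flag) ==> (!q)) must hold.
Before q := t: (!flag) && ((!flag) ==> (!t))
Then branch requires (!flag) && ((!flag) ==> (!t)); else branch requires (!flag) && ((!flag) ==> (!t)).
Before the if: ((q || x) ==> ((!flag) && ((!flag) ==> (!t)))) && ((!(q || x)) ==> ((!flag) && ((!flag) ==> (!t))))
Before q := q || g: ((q || g || x) ==> ((!flag) && ((!flag) ==> (!t)))) && ((!(q || g || x)) ==> ((!flag) && ((!flag) ==> (!t))))
Before flag := g <==> q: ((q || g || x) ==> ((!(g <==> q)) && ((!(g <==> q)) ==> (!t)))) && ((!(q || g || x)) ==> ((!(g <==> q)) && ((!(g <==> q)) ==> (!t))))
Answer: WP = ((q || g || x) ==> ((!(g <==> q)) && ((!(g <==> q)) ==> (!t)))) && ((!(q || g || x)) ==> ((!(g <==> q)) && ((!(g <==> q)) ==> (!t))))


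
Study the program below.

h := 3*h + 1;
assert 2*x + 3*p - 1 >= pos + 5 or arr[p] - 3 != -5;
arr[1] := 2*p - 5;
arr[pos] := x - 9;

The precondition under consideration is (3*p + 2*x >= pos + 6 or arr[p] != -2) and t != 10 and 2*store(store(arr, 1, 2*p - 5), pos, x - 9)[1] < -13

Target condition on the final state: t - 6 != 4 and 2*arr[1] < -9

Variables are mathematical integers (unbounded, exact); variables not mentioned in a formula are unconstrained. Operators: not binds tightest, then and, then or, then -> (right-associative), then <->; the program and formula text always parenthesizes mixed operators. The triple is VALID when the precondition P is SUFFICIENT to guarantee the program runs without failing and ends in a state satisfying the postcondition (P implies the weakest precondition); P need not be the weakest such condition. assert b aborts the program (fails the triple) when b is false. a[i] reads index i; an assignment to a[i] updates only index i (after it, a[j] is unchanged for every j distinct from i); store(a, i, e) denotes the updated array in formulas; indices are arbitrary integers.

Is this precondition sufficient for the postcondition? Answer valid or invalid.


Working backward. After the program, the postcondition t - 6 != 4 and 2*arr[1] < -9 must hold; in canonical form it is t != 10 and 2*arr[1] < -9.
Before arr[pos] := x - 9: t != 10 and 2*store(arr, pos, x - 9)[1] < -9
Before arr[1] := 2*p - 5: t != 10 and 2*store(store(arr, 1, 2*p - 5), pos, x - 9)[1] < -9
Before assert 2*x + 3*p - 1 >= pos + 5 or arr[p] - 3 != -5: (3*p + 2*x >= pos + 6 or arr[p] != -2) and t != 10 and 2*store(store(arr, 1, 2*p - 5), pos, x - 9)[1] < -9
Before h := 3*h + 1: (3*p + 2*x >= pos + 6 or arr[p] != -2) and t != 10 and 2*store(store(arr, 1, 2*p - 5), pos, x - 9)[1] < -9
The weakest precondition is (3*p + 2*x >= pos + 6 or arr[p] != -2) and t != 10 and 2*store(store(arr, 1, 2*p - 5), pos, x - 9)[1] < -9.
Check whether (3*p + 2*x >= pos + 6 or arr[p] != -2) and t != 10 and 2*store(store(arr, 1, 2*p - 5), pos, x - 9)[1] < -13 implies it.
Every state satisfying the precondition satisfies the weakest precondition: the implication holds.
Answer: valid


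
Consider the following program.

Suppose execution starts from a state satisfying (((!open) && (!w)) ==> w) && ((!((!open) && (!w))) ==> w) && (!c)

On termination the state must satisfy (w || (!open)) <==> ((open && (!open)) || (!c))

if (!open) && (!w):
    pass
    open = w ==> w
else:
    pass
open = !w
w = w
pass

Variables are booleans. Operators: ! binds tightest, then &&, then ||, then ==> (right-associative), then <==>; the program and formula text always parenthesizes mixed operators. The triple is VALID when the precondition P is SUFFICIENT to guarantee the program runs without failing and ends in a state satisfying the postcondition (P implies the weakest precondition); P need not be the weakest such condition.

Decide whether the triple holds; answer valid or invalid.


Working backward. After the program, the postcondition (w || (!open)) <==> ((open && (!open)) || (!c)) must hold; in canonical form it is (w || (!open)) <==> (!c).
Before skip: (w || (!open)) <==> (!c)
Before w := w: (w || (!open)) <==> (!c)
Before open := !w: w <==> (!c)
Then branch requires w <==> (!c); else branch requires w <==> (!c).
Before the if: (((!open) && (!w)) ==> (w <==> (!c))) && ((!((!open) && (!w))) ==> (w <==> (!c)))
The weakest precondition is (((!open) && (!w)) ==> (w <==> (!c))) && ((!((!open) && (!w))) ==> (w <==> (!c))).
Check whether (((!open) && (!w)) ==> w) && ((!((!open) && (!w))) ==> w) && (!c) implies it.
Every state satisfying the precondition satisfies the weakest precondition: the implication holds.
Answer: valid


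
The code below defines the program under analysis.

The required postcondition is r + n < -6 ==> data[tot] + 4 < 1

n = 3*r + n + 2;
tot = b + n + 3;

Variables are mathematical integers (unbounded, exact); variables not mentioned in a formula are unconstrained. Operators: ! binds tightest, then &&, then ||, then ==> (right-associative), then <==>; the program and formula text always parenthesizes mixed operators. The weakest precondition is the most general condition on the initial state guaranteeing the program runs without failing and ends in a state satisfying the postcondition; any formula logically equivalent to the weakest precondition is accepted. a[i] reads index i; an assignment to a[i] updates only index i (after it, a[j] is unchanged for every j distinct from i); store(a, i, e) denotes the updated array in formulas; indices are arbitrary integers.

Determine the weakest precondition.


Working backward. After the program, the postcondition r + n < -6 ==> data[tot] + 4 < 1 must hold; in canonical form it is n + r < -6 ==> data[tot] < -3.
Before tot := b + n + 3: n + r < -6 ==> data[b + n + 3] < -3
Before n := 3*r + n + 2: n + 4*r < -8 ==> data[b + n + 3*r + 5] < -3
Answer: WP = n + 4*r < -8 ==> data[b + n + 3*r + 5] < -3


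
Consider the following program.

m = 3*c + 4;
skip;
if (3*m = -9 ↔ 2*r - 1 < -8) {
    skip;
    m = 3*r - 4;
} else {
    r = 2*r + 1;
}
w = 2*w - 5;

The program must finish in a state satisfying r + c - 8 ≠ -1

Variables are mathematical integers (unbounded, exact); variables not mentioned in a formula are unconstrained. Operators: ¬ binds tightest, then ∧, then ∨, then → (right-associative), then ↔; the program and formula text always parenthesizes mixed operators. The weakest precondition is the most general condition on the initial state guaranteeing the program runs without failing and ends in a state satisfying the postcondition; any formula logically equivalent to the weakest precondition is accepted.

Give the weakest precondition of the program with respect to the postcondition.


Working backward. After the program, the postcondition r + c - 8 ≠ -1 must hold; in canonical form it is c + r ≠ 7.
Before w := 2*w - 5: c + r ≠ 7
Then branch requires c + r ≠ 7; else branch requires c + 2*r ≠ 6.
Before the if: ((3*m = -9 ↔ 2*r < -7) → c + r ≠ 7) ∧ ((¬(3*m = -9 ↔ 2*r < -7)) → c + 2*r ≠ 6)
Before skip: ((3*m = -9 ↔ 2*r < -7) → c + r ≠ 7) ∧ ((¬(3*m = -9 ↔ 2*r < -7)) → c + 2*r ≠ 6)
Before m := 3*c + 4: ((9*c = -21 ↔ 2*r < -7) → c + r ≠ 7) ∧ ((¬(9*c = -21 ↔ 2*r < -7)) → c + 2*r ≠ 6)
Answer: WP = ((9*c = -21 ↔ 2*r < -7) → c + r ≠ 7) ∧ ((¬(9*c = -21 ↔ 2*r < -7)) → c + 2*r ≠ 6)


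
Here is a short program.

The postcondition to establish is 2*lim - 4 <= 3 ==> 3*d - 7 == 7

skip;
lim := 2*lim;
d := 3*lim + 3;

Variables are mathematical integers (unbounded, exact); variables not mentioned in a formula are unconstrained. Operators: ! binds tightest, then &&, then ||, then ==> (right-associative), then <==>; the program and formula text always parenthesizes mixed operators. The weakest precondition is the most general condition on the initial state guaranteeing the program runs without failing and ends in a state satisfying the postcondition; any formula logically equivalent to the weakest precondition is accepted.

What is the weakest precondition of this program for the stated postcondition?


Working backward. After the program, the postcondition 2*lim - 4 <= 3 ==> 3*d - 7 == 7 must hold; in canonical form it is 2*lim <= 7 ==> 3*d == 14.
Before d := 3*lim + 3: 2*lim <= 7 ==> 9*lim == 5
Before lim := 2*lim: 4*lim <= 7 ==> 18*lim == 5
Before skip: 4*lim <= 7 ==> 18*lim == 5
Answer: WP = 4*lim <= 7 ==> 18*lim == 5


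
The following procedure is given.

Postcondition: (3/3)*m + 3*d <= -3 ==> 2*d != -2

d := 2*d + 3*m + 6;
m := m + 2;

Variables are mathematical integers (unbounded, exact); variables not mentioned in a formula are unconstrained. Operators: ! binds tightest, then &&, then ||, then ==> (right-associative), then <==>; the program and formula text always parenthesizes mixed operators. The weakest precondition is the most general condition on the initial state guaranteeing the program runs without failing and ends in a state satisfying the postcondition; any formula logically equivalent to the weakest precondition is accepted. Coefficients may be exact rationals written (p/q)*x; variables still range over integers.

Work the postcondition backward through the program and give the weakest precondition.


Working backward. After the program, the postcondition (3/3)*m + 3*d <= -3 ==> 2*d != -2 must hold; in canonical form it is 3*d + m <= -3 ==> 2*d != -2.
Before m := m + 2: 3*d + m <= -5 ==> 2*d != -2
Before d := 2*d + 3*m + 6: 6*d + 10*m <= -23 ==> 4*d + 6*m != -14
Answer: WP = 6*d + 10*m <= -23 ==> 4*d + 6*m != -14


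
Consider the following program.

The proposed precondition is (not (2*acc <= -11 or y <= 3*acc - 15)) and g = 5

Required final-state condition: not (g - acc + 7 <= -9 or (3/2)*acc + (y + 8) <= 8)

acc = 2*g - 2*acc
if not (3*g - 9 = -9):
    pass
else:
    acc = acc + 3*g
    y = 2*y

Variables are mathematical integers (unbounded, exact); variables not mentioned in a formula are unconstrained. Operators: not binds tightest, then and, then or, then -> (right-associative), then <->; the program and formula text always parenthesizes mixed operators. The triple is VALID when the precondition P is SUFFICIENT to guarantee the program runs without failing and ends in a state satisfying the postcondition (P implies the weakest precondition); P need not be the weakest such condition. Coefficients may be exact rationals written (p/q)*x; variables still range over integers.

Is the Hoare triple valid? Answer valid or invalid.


Working backward. After the program, the postcondition not (g - acc + 7 <= -9 or (3/2)*acc + (y + 8) <= 8) must hold; in canonical form it is not (g <= acc - 16 or (3/2)*acc + y <= 0).
Then branch requires not (g <= acc - 16 or (3/2)*acc + y <= 0); else branch requires not (acc + 2*g >= 16 or (3/2)*acc + (9/2)*g + 2*y <= 0).
Before the if: ((not (3*g = 0)) -> (not (g <= acc - 16 or (3/2)*acc + y <= 0))) and (3*g = 0 -> (not (acc + 2*g >= 16 or (3/2)*acc + (9/2)*g + 2*y <= 0)))
Before acc := 2*g - 2*acc: ((not (3*g = 0)) -> (not (2*acc <= g - 16 or 3*g + y <= 3*acc))) and (3*g = 0 -> (not (4*g >= 2*acc + 16 or (15/2)*g + 2*y <= 3*acc)))
The weakest precondition is ((not (3*g = 0)) -> (not (2*acc <= g - 16 or 3*g + y <= 3*acc))) and (3*g = 0 -> (not (4*g >= 2*acc + 16 or (15/2)*g + 2*y <= 3*acc))).
Check whether (not (2*acc <= -11 or y <= 3*acc - 15)) and g = 5 implies it.
Every state satisfying the precondition satisfies the weakest precondition: the implication holds.
Answer: valid


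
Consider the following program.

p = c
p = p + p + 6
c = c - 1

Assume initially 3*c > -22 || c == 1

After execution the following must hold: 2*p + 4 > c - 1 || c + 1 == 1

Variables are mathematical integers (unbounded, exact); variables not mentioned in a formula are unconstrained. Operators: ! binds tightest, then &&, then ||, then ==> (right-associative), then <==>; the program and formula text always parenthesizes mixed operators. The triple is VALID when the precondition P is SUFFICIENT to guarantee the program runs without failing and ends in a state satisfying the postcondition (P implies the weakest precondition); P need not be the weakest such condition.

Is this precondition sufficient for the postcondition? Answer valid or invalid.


Working backward. After the program, the postcondition 2*p + 4 > c - 1 || c + 1 == 1 must hold; in canonical form it is 2*p > c - 5 || c == 0.
Before c := c - 1: 2*p > c - 6 || c == 1
Before p := p + p + 6: 4*p > c - 18 || c == 1
Before p := c: 3*c > -18 || c == 1
The weakest precondition is 3*c > -18 || c == 1.
Check whether 3*c > -22 || c == 1 implies it.
Countermodel: at the initial state c = -7, the precondition holds but the weakest precondition fails.
Answer: invalid


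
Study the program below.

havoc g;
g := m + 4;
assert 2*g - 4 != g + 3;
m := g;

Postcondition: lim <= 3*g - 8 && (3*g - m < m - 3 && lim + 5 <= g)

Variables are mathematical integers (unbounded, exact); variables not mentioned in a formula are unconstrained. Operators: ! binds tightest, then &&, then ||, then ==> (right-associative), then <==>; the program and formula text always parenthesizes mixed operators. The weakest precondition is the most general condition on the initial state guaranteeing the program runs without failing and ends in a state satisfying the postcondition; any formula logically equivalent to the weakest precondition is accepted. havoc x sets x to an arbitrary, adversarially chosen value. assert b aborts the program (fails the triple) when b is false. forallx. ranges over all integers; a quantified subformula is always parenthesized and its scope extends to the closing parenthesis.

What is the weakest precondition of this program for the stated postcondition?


Working backward. After the program, the postcondition lim <= 3*g - 8 && (3*g - m < m - 3 && lim + 5 <= g) must hold; in canonical form it is lim <= 3*g - 8 && 3*g < 2*m - 3 && lim <= g - 5.
Before m := g: lim <= 3*g - 8 && g < -3 && lim <= g - 5
Before assert 2*g - 4 != g + 3: g != 7 && lim <= 3*g - 8 && g < -3 && lim <= g - 5
Before g := m + 4: m != 3 && lim <= 3*m + 4 && m < -7 && lim <= m - 1
Before havoc g: m != 3 && lim <= 3*m + 4 && m < -7 && lim <= m - 1
Answer: WP = m != 3 && lim <= 3*m + 4 && m < -7 && lim <= m - 1


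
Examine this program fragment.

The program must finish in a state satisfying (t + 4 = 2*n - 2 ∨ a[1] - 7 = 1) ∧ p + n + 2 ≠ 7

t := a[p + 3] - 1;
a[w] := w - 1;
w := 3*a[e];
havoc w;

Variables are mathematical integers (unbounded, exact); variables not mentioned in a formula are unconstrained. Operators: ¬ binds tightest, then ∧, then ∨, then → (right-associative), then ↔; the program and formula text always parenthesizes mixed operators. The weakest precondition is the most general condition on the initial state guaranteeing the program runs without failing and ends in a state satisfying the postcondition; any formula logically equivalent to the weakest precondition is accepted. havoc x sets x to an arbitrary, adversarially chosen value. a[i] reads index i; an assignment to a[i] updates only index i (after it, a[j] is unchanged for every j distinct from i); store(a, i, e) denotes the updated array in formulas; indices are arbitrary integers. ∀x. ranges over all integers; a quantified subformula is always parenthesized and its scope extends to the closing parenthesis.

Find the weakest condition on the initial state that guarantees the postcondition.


Working backward. After the program, the postcondition (t + 4 = 2*n - 2 ∨ a[1] - 7 = 1) ∧ p + n + 2 ≠ 7 must hold; in canonical form it is (t = 2*n - 6 ∨ a[1] = 8) ∧ n + p ≠ 5.
Before havoc w: (t = 2*n - 6 ∨ a[1] = 8) ∧ n + p ≠ 5
Before w := 3*a[e]: (t = 2*n - 6 ∨ a[1] = 8) ∧ n + p ≠ 5
Before a[w] := w - 1: (t = 2*n - 6 ∨ store(a, w, w - 1)[1] = 8) ∧ n + p ≠ 5
Before t := a[p + 3] - 1: (a[p + 3] = 2*n - 5 ∨ store(a, w, w - 1)[1] = 8) ∧ n + p ≠ 5
Answer: WP = (a[p + 3] = 2*n - 5 ∨ store(a, w, w - 1)[1] = 8) ∧ n + p ≠ 5


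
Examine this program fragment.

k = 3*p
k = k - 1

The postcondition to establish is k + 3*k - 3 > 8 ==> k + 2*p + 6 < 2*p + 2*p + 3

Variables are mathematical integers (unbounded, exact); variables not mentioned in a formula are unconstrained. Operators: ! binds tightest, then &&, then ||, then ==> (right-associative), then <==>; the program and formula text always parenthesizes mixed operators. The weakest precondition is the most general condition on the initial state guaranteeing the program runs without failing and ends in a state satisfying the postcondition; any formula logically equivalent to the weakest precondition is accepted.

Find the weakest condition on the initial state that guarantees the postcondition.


Working backward. After the program, the postcondition k + 3*k - 3 > 8 ==> k + 2*p + 6 < 2*p + 2*p + 3 must hold; in canonical form it is 4*k > 11 ==> k < 2*p - 3.
Before k := k - 1: 4*k > 15 ==> k < 2*p - 2
Before k := 3*p: 12*p > 15 ==> p < -2
Answer: WP = 12*p > 15 ==> p < -2


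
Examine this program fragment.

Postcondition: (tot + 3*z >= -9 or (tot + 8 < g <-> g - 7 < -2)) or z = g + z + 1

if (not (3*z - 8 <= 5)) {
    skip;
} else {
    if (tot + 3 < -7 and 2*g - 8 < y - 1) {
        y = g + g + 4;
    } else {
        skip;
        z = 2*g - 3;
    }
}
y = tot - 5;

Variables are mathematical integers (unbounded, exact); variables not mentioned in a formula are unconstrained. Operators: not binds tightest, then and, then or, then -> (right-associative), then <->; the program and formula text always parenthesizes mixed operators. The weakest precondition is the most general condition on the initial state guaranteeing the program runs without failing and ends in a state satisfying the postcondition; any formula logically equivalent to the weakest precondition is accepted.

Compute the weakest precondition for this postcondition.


Working backward. After the program, the postcondition (tot + 3*z >= -9 or (tot + 8 < g <-> g - 7 < -2)) or z = g + z + 1 must hold; in canonical form it is tot + 3*z >= -9 or (tot < g - 8 <-> g < 5) or g = -1.
Before y := tot - 5: tot + 3*z >= -9 or (tot < g - 8 <-> g < 5) or g = -1
Then branch requires tot + 3*z >= -9 or (tot < g - 8 <-> g < 5) or g = -1; else branch requires ((tot < -10 and 2*g < y + 7) -> (tot + 3*z >= -9 or (tot < g - 8 <-> g < 5) or g = -1)) and ((not (tot < -10 and 2*g < y + 7)) -> (6*g + tot >= 0 or (tot < g - 8 <-> g < 5) or g = -1)).
Before the if: ((not (3*z <= 13)) -> (tot + 3*z >= -9 or (tot < g - 8 <-> g < 5) or g = -1)) and (3*z <= 13 -> (((tot < -10 and 2*g < y + 7) -> (tot + 3*z >= -9 or (tot < g - 8 <-> g < 5) or g = -1)) and ((not (tot < -10 and 2*g < y + 7)) -> (6*g + tot >= 0 or (tot < g - 8 <-> g < 5) or g = -1))))
Answer: WP = ((not (3*z <= 13)) -> (tot + 3*z >= -9 or (tot < g - 8 <-> g < 5) or g = -1)) and (3*z <= 13 -> (((tot < -10 and 2*g < y + 7) -> (tot + 3*z >= -9 or (tot < g - 8 <-> g < 5) or g = -1)) and ((not (tot < -10 and 2*g < y + 7)) -> (6*g + tot >= 0 or (tot < g - 8 <-> g < 5) or g = -1))))


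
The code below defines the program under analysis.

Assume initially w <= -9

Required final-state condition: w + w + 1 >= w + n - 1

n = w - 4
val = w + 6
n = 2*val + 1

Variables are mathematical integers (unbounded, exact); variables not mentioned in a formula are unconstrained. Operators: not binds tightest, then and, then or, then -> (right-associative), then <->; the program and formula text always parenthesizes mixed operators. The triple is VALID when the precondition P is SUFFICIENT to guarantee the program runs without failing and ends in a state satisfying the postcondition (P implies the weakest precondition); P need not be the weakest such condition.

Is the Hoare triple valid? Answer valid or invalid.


Working backward. After the program, the postcondition w + w + 1 >= w + n - 1 must hold; in canonical form it is w >= n - 2.
Before n := 2*val + 1: w >= 2*val - 1
Before val := w + 6: w <= -11
Before n := w - 4: w <= -11
The weakest precondition is w <= -11.
Check whether w <= -9 implies it.
Countermodel: at the initial state w = -10, the precondition holds but the weakest precondition fails.
Answer: invalid


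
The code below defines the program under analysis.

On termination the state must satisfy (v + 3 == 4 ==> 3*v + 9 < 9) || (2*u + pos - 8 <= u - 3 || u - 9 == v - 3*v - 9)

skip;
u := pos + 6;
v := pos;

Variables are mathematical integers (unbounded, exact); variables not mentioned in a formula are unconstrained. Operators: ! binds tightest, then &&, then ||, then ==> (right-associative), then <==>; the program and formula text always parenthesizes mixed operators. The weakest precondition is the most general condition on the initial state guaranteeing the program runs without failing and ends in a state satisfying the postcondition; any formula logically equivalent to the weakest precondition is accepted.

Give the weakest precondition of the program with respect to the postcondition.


Working backward. After the program, the postcondition (v + 3 == 4 ==> 3*v + 9 < 9) || (2*u + pos - 8 <= u - 3 || u - 9 == v - 3*v - 9) must hold; in canonical form it is (v == 1 ==> 3*v < 0) || pos + u <= 5 || u + 2*v == 0.
Before v := pos: (pos == 1 ==> 3*pos < 0) || pos + u <= 5 || 2*pos + u == 0
Before u := pos + 6: (pos == 1 ==> 3*pos < 0) || 2*pos <= -1 || 3*pos == -6
Before skip: (pos == 1 ==> 3*pos < 0) || 2*pos <= -1 || 3*pos == -6
Answer: WP = (pos == 1 ==> 3*pos < 0) || 2*pos <= -1 || 3*pos == -6


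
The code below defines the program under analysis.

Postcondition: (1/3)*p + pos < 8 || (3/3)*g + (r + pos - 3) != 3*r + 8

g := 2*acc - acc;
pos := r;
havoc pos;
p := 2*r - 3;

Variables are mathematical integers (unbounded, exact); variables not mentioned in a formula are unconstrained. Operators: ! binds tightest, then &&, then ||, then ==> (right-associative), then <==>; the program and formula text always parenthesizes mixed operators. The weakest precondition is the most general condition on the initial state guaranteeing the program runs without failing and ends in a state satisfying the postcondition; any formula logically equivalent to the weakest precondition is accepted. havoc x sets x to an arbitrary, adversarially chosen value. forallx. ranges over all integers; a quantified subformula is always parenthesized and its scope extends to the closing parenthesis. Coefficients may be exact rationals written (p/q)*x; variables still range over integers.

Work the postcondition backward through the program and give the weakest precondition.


Working backward. After the program, the postcondition (1/3)*p + pos < 8 || (3/3)*g + (r + pos - 3) != 3*r + 8 must hold; in canonical form it is (1/3)*p + pos < 8 || g + pos != 2*r + 11.
Before p := 2*r - 3: pos + (2/3)*r < 9 || g + pos != 2*r + 11
Before havoc pos: forall pos_1. (pos_1 + (2/3)*r < 9 || g + pos_1 != 2*r + 11)
Before pos := r: forall pos_1. (pos_1 + (2/3)*r < 9 || g + pos_1 != 2*r + 11)
Before g := 2*acc - acc: forall pos_1. (pos_1 + (2/3)*r < 9 || acc + pos_1 != 2*r + 11)
Answer: WP = forall pos_1. (pos_1 + (2/3)*r < 9 || acc + pos_1 != 2*r + 11)


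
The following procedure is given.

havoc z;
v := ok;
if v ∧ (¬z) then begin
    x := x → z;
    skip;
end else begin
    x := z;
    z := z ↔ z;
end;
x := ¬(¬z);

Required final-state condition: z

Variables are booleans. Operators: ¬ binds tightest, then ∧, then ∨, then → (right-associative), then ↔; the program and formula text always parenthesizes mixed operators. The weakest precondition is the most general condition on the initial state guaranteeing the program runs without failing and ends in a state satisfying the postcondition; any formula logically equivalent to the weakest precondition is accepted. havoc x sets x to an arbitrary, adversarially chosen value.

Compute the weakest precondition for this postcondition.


Working backward. After the program, z must hold.
Before x := ¬(¬z): z
Then branch requires z; else branch requires true.
Before the if: (v ∧ (¬z)) → z
Before v := ok: (ok ∧ (¬z)) → z
Before havoc z: ¬ok
Answer: WP = ¬ok


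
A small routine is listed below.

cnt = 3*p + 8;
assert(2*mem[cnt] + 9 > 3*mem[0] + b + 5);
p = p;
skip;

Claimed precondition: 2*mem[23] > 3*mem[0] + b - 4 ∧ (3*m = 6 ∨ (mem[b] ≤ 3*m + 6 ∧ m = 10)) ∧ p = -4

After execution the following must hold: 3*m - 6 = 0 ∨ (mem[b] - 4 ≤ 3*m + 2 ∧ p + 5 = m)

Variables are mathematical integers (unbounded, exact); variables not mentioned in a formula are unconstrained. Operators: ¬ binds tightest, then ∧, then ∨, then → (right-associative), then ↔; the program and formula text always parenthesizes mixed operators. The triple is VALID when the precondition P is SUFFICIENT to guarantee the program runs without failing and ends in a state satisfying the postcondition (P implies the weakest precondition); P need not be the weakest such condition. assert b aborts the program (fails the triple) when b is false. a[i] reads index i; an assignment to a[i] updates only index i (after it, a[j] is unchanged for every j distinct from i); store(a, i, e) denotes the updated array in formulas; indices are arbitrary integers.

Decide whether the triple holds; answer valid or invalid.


Working backward. After the program, the postcondition 3*m - 6 = 0 ∨ (mem[b] - 4 ≤ 3*m + 2 ∧ p + 5 = m) must hold; in canonical form it is 3*m = 6 ∨ (mem[b] ≤ 3*m + 6 ∧ p = m - 5).
Before skip: 3*m = 6 ∨ (mem[b] ≤ 3*m + 6 ∧ p = m - 5)
Before p := p: 3*m = 6 ∨ (mem[b] ≤ 3*m + 6 ∧ p = m - 5)
Before assert 2*mem[cnt] + 9 > 3*mem[0] + b + 5: 2*mem[cnt] > 3*mem[0] + b - 4 ∧ (3*m = 6 ∨ (mem[b] ≤ 3*m + 6 ∧ p = m - 5))
Before cnt := 3*p + 8: 2*mem[3*p + 8] > 3*mem[0] + b - 4 ∧ (3*m = 6 ∨ (mem[b] ≤ 3*m + 6 ∧ p = m - 5))
The weakest precondition is 2*mem[3*p + 8] > 3*mem[0] + b - 4 ∧ (3*m = 6 ∨ (mem[b] ≤ 3*m + 6 ∧ p = m - 5)).
Check whether 2*mem[23] > 3*mem[0] + b - 4 ∧ (3*m = 6 ∨ (mem[b] ≤ 3*m + 6 ∧ m = 10)) ∧ p = -4 implies it.
Countermodel: at the initial state b = -7040, m = 10, mem = {[-7040] = 10, [-4] = 6516, [0] = -15521, [23] = 6516, elsewhere 6516}, p = -4, the precondition holds but the weakest precondition fails.
Answer: invalid


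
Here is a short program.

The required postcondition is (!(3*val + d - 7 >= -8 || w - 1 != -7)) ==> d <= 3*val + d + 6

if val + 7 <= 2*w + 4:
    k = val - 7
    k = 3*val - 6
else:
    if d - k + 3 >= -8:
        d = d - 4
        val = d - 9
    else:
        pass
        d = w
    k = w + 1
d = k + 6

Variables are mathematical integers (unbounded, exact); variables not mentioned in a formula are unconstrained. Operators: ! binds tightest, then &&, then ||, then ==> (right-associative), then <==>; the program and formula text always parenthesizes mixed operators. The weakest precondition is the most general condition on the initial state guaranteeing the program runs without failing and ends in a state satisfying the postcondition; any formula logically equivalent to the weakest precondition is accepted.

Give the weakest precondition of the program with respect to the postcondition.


Working backward. After the program, the postcondition (!(3*val + d - 7 >= -8 || w - 1 != -7)) ==> d <= 3*val + d + 6 must hold; in canonical form it is (!(d + 3*val >= -1 || w != -6)) ==> 3*val >= -6.
Before d := k + 6: (!(k + 3*val >= -7 || w != -6)) ==> 3*val >= -6
Then branch requires (!(6*val >= -1 || w != -6)) ==> 3*val >= -6; else branch requires (d >= k - 11 ==> ((!(3*d + w >= 31 || w != -6)) ==> 3*d >= 33)) && ((!(d >= k - 11)) ==> ((!(3*val + w >= -8 || w != -6)) ==> 3*val >= -6)).
Before the if: (val <= 2*w - 3 ==> ((!(6*val >= -1 || w != -6)) ==> 3*val >= -6)) && ((!(val <= 2*w - 3)) ==> ((d >= k - 11 ==> ((!(3*d + w >= 31 || w != -6)) ==> 3*d >= 33)) && ((!(d >= k - 11)) ==> ((!(3*val + w >= -8 || w != -6)) ==> 3*val >= -6))))
Answer: WP = (val <= 2*w - 3 ==> ((!(6*val >= -1 || w != -6)) ==> 3*val >= -6)) && ((!(val <= 2*w - 3)) ==> ((d >= k - 11 ==> ((!(3*d + w >= 31 || w != -6)) ==> 3*d >= 33)) && ((!(d >= k - 11)) ==> ((!(3*val + w >= -8 || w != -6)) ==> 3*val >= -6))))


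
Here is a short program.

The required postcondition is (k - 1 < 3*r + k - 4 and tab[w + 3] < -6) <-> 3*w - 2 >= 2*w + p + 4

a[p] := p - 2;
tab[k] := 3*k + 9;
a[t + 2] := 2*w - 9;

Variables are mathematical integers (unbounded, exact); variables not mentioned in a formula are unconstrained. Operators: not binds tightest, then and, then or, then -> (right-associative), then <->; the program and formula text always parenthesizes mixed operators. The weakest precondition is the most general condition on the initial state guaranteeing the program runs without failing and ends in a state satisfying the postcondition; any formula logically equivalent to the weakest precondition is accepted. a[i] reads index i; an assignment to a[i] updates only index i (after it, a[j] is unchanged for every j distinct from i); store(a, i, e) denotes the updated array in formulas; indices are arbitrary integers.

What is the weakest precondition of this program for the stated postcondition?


Working backward. After the program, the postcondition (k - 1 < 3*r + k - 4 and tab[w + 3] < -6) <-> 3*w - 2 >= 2*w + p + 4 must hold; in canonical form it is (3*r > 3 and tab[w + 3] < -6) <-> w >= p + 6.
Before a[t + 2] := 2*w - 9: (3*r > 3 and tab[w + 3] < -6) <-> w >= p + 6
Before tab[k] := 3*k + 9: (3*r > 3 and store(tab, k, 3*k + 9)[w + 3] < -6) <-> w >= p + 6
Before a[p] := p - 2: (3*r > 3 and store(tab, k, 3*k + 9)[w + 3] < -6) <-> w >= p + 6
Answer: WP = (3*r > 3 and store(tab, k, 3*k + 9)[w + 3] < -6) <-> w >= p + 6


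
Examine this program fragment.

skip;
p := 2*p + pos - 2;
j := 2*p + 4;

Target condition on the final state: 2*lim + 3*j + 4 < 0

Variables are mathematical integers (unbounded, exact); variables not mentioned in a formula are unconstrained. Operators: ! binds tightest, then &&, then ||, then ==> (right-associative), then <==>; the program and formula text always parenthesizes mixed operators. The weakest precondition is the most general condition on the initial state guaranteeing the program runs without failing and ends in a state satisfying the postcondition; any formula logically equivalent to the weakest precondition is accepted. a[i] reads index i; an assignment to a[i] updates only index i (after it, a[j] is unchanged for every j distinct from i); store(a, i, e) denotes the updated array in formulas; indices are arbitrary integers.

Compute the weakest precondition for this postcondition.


Working backward. After the program, the postcondition 2*lim + 3*j + 4 < 0 must hold; in canonical form it is 3*j + 2*lim < -4.
Before j := 2*p + 4: 2*lim + 6*p < -16
Before p := 2*p + pos - 2: 2*lim + 12*p + 6*pos < -4
Before skip: 2*lim + 12*p + 6*pos < -4
Answer: WP = 2*lim + 12*p + 6*pos < -4


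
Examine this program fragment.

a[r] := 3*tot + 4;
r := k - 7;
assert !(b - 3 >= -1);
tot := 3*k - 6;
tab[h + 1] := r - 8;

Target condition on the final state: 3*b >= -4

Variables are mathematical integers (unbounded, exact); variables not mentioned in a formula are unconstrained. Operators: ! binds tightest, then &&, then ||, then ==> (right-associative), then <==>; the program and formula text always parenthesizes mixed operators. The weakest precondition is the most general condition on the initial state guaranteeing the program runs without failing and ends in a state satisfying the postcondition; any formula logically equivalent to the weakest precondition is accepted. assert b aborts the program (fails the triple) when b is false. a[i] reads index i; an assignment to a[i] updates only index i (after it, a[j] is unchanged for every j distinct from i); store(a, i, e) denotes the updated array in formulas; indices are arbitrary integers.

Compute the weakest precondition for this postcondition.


Working backward. After the program, 3*b >= -4 must hold.
Before tab[h + 1] := r - 8: 3*b >= -4
Before tot := 3*k - 6: 3*b >= -4
Before assert !(b - 3 >= -1): (!(b >= 2)) && 3*b >= -4
Before r := k - 7: (!(b >= 2)) && 3*b >= -4
Before a[r] := 3*tot + 4: (!(b >= 2)) && 3*b >= -4
Answer: WP = (!(b >= 2)) && 3*b >= -4


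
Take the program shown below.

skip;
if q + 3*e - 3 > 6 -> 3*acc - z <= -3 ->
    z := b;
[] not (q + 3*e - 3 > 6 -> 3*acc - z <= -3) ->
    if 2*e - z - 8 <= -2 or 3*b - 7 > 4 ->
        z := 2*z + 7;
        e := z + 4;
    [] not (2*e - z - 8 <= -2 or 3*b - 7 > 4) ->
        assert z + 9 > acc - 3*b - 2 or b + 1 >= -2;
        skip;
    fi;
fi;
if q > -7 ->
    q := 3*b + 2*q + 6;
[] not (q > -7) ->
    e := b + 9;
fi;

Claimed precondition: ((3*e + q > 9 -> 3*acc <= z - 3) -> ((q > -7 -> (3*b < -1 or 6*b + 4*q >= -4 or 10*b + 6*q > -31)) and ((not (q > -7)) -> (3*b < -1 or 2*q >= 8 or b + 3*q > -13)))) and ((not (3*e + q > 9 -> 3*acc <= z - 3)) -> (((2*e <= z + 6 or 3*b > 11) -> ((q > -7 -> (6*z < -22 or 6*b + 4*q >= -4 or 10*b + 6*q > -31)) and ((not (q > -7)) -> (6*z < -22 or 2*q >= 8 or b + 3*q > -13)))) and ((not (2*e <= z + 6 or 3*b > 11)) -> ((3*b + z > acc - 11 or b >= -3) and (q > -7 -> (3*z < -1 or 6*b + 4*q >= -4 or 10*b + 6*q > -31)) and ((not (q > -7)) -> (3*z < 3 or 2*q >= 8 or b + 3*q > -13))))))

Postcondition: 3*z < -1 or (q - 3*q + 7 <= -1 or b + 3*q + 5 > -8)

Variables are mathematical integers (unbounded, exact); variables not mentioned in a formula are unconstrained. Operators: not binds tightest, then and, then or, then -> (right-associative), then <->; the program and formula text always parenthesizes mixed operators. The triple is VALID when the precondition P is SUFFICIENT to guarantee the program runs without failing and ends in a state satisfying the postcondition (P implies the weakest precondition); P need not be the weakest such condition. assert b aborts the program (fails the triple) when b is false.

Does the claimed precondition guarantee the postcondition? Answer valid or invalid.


Working backward. After the program, the postcondition 3*z < -1 or (q - 3*q + 7 <= -1 or b + 3*q + 5 > -8) must hold; in canonical form it is 3*z < -1 or 2*q >= 8 or b + 3*q > -13.
Then branch requires 3*z < -1 or 6*b + 4*q >= -4 or 10*b + 6*q > -31; else branch requires 3*z < -1 or 2*q >= 8 or b + 3*q > -13.
Before the if: (q > -7 -> (3*z < -1 or 6*b + 4*q >= -4 or 10*b + 6*q > -31)) and ((not (q > -7)) -> (3*z < -1 or 2*q >= 8 or b + 3*q > -13))
Then branch requires (q > -7 -> (3*b < -1 or 6*b + 4*q >= -4 or 10*b + 6*q > -31)) and ((not (q > -7)) -> (3*b < -1 or 2*q >= 8 or b + 3*q > -13)); else branch requires ((2*e <= z + 6 or 3*b > 11) -> ((q > -7 -> (6*z < -22 or 6*b + 4*q >= -4 or 10*b + 6*q > -31)) and ((not (q > -7)) -> (6*z < -22 or 2*q >= 8 or b + 3*q > -13)))) and ((not (2*e <= z + 6 or 3*b > 11)) -> ((3*b + z > acc - 11 or b >= -3) and (q > -7 -> (3*z < -1 or 6*b + 4*q >= -4 or 10*b + 6*q > -31)) and ((not (q > -7)) -> (3*z < -1 or 2*q >= 8 or b + 3*q > -13)))).
Before the if: ((3*e + q > 9 -> 3*acc <= z - 3) -> ((q > -7 -> (3*b < -1 or 6*b + 4*q >= -4 or 10*b + 6*q > -31)) and ((not (q > -7)) -> (3*b < -1 or 2*q >= 8 or b + 3*q > -13)))) and ((not (3*e + q > 9 -> 3*acc <= z - 3)) -> (((2*e <= z + 6 or 3*b > 11) -> ((q > -7 -> (6*z < -22 or 6*b + 4*q >= -4 or 10*b + 6*q > -31)) and ((not (q > -7)) -> (6*z < -22 or 2*q >= 8 or b + 3*q > -13)))) and ((not (2*e <= z + 6 or 3*b > 11)) -> ((3*b + z > acc - 11 or b >= -3) and (q > -7 -> (3*z < -1 or 6*b + 4*q >= -4 or 10*b + 6*q > -31)) and ((not (q > -7)) -> (3*z < -1 or 2*q >= 8 or b + 3*q > -13))))))
Before skip: ((3*e + q > 9 -> 3*acc <= z - 3) -> ((q > -7 -> (3*b < -1 or 6*b + 4*q >= -4 or 10*b + 6*q > -31)) and ((not (q > -7)) -> (3*b < -1 or 2*q >= 8 or b + 3*q > -13)))) and ((not (3*e + q > 9 -> 3*acc <= z - 3)) -> (((2*e <= z + 6 or 3*b > 11) -> ((q > -7 -> (6*z < -22 or 6*b + 4*q >= -4 or 10*b + 6*q > -31)) and ((not (q > -7)) -> (6*z < -22 or 2*q >= 8 or b + 3*q > -13)))) and ((not (2*e <= z + 6 or 3*b > 11)) -> ((3*b + z > acc - 11 or b >= -3) and (q > -7 -> (3*z < -1 or 6*b + 4*q >= -4 or 10*b + 6*q > -31)) and ((not (q > -7)) -> (3*z < -1 or 2*q >= 8 or b + 3*q > -13))))))
The weakest precondition is ((3*e + q > 9 -> 3*acc <= z - 3) -> ((q > -7 -> (3*b < -1 or 6*b + 4*q >= -4 or 10*b + 6*q > -31)) and ((not (q > -7)) -> (3*b < -1 or 2*q >= 8 or b + 3*q > -13)))) and ((not (3*e + q > 9 -> 3*acc <= z - 3)) -> (((2*e <= z + 6 or 3*b > 11) -> ((q > -7 -> (6*z < -22 or 6*b + 4*q >= -4 or 10*b + 6*q > -31)) and ((not (q > -7)) -> (6*z < -22 or 2*q >= 8 or b + 3*q > -13)))) and ((not (2*e <= z + 6 or 3*b > 11)) -> ((3*b + z > acc - 11 or b >= -3) and (q > -7 -> (3*z < -1 or 6*b + 4*q >= -4 or 10*b + 6*q > -31)) and ((not (q > -7)) -> (3*z < -1 or 2*q >= 8 or b + 3*q > -13)))))).
Check whether ((3*e + q > 9 -> 3*acc <= z - 3) -> ((q > -7 -> (3*b < -1 or 6*b + 4*q >= -4 or 10*b + 6*q > -31)) and ((not (q > -7)) -> (3*b < -1 or 2*q >= 8 or b + 3*q > -13)))) and ((not (3*e + q > 9 -> 3*acc <= z - 3)) -> (((2*e <= z + 6 or 3*b > 11) -> ((q > -7 -> (6*z < -22 or 6*b + 4*q >= -4 or 10*b + 6*q > -31)) and ((not (q > -7)) -> (6*z < -22 or 2*q >= 8 or b + 3*q > -13)))) and ((not (2*e <= z + 6 or 3*b > 11)) -> ((3*b + z > acc - 11 or b >= -3) and (q > -7 -> (3*z < -1 or 6*b + 4*q >= -4 or 10*b + 6*q > -31)) and ((not (q > -7)) -> (3*z < 3 or 2*q >= 8 or b + 3*q > -13)))))) implies it.
Countermodel: at the initial state acc = 0, b = 2, e = 6, q = -8, z = 0, the precondition holds but the weakest precondition fails.
Answer: invalid
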